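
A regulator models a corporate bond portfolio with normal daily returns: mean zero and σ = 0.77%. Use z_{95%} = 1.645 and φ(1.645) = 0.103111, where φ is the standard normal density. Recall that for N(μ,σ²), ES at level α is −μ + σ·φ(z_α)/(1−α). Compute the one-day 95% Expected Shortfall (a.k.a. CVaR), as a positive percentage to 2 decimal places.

Tail multiplier: φ(z)/(1−α) = 0.103111 / 0.05 = 2.062.
ES = 0.77% × 2.062 = 1.588%.

1.59%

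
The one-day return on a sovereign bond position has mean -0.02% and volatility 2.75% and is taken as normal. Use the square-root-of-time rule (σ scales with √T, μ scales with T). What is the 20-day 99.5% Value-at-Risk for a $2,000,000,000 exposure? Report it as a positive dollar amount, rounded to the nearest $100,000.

$641,600,000

At 99.5%, z = 2.576.
σ_{20d} = 2.75% × √20 = 12.298%; μ_{20d} = 20 × -0.02% = -0.400%.
VaR = −(-0.400%) + 2.576 × 12.298% = 32.080%.
On $2,000,000,000: 0.32080 × $2,000,000,000 = $641,600,000.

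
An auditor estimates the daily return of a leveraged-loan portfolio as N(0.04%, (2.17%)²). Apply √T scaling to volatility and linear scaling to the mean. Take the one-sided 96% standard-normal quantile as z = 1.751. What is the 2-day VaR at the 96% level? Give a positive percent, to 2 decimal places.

5.29%

σ_{2d} = 2.17% × √2 = 3.069%; μ_{2d} = 2 × 0.04% = 0.080%.
VaR = −(0.080%) + 1.751 × 3.069% = 5.294%.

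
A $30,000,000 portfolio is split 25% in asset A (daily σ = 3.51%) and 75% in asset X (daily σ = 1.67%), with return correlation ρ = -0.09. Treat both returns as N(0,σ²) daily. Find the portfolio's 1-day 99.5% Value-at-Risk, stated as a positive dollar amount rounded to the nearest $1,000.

σ_p² = 0.25²·3.51² + 0.75²·1.67² + 2·-0.09·0.25·0.75·3.51·1.67 = 2.1409 (%²).
σ_p = √2.1409 = 1.463%.
At 99.5%, z = 2.576.
VaR = 2.576 × 1.463% = 3.769%; on $30,000,000 that is $1,130,700.

$1,131,000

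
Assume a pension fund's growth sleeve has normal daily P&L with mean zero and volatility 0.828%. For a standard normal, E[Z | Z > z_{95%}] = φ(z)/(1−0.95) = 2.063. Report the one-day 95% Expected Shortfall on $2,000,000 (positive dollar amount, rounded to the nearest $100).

$34,200

ES = 0.828% × 2.063 = 1.708%.
On $2,000,000: 0.01708 × $2,000,000 = $34,160.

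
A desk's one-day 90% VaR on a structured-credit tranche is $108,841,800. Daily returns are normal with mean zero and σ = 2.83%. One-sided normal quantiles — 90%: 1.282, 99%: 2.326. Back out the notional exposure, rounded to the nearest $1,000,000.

$3,000,000,000

VaR as a fraction of value: z·σ = 1.282 × 2.83% = 3.62806%.
Position = $108,841,800 / 0.0362806 = $3,000,000,000.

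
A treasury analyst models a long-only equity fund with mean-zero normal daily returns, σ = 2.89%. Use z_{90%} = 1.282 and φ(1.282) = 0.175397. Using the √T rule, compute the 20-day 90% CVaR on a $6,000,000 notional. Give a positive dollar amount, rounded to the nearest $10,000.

$1,360,000

σ_{20d} = 2.89% × √20 = 12.924%.
ES multiplier = φ(z)/(1−α) = 0.175397/0.1 = 1.754.
ES = 12.924% × 1.754 = 22.669%; on $6,000,000: $1,360,140.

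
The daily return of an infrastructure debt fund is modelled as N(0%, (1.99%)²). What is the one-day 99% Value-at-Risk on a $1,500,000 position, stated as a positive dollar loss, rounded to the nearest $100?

$69,400

At 99% one-sided, z = 2.326.
VaR = z·σ = 2.326 × 1.99% = 4.629%.
On $1,500,000: 0.04629 × $1,500,000 = $69,435.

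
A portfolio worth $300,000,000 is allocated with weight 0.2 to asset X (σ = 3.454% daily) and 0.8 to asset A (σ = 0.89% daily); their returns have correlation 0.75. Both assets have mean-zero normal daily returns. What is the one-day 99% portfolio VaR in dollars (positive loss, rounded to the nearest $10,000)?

σ_p² = 0.2²·3.454² + 0.8²·0.89² + 2·0.75·0.2·0.8·3.454·0.89 = 1.7219 (%²).
σ_p = √1.7219 = 1.312%.
At 99%, z = 2.326.
VaR = 2.326 × 1.312% = 3.052%; on $300,000,000 that is $9,156,000.

$9,160,000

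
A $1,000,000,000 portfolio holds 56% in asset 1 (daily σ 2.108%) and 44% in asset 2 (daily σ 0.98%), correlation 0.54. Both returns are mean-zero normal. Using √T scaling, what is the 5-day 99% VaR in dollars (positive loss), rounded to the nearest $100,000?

σ_p = √(0.56²·2.108² + 0.44²·0.98² + 2·0.54·0.56·0.44·2.108·0.98) = 1.459%.
σ_{5d} = 1.459% × √5 = 3.262%.
z(99%) = 2.326.
VaR = 2.326 × 3.262% = 7.587%; on $1,000,000,000 that is $75,870,000.

$75,900,000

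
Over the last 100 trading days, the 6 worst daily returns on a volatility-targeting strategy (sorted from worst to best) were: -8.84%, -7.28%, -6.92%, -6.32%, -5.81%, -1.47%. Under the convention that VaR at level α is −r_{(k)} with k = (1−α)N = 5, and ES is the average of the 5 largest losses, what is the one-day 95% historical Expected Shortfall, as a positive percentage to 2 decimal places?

7.03%

The 5 worst returns sum to -35.17%.
ES = −(-35.17%) / 5 = 7.034% ≈ 7.03%.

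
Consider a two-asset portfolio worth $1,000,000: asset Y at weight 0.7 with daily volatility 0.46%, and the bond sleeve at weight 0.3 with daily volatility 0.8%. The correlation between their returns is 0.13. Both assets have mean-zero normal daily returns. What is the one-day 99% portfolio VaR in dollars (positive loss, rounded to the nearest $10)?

σ_p² = 0.7²·0.46² + 0.3²·0.8² + 2·0.13·0.7·0.3·0.46·0.8 = 0.1814 (%²).
σ_p = √0.1814 = 0.426%.
At 99%, z = 2.326.
VaR = 2.326 × 0.426% = 0.991%; on $1,000,000 that is $9,910.

$9,910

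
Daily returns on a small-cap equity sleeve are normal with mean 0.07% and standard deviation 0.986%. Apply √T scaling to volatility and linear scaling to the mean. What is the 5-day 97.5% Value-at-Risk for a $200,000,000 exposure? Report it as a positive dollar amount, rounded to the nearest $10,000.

$7,940,000

At 97.5%, z = 1.960.
σ_{5d} = 0.986% × √5 = 2.205%; μ_{5d} = 5 × 0.07% = 0.350%.
VaR = −(0.350%) + 1.960 × 2.205% = 3.972%.
On $200,000,000: 0.03972 × $200,000,000 = $7,944,000.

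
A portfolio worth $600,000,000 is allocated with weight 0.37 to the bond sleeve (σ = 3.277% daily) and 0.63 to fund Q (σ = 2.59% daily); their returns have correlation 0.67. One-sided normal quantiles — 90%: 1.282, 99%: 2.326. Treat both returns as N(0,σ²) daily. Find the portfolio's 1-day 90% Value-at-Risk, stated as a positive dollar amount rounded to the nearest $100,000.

$20,000,000

σ_p² = 0.37²·3.277² + 0.63²·2.59² + 2·0.67·0.37·0.63·3.277·2.59 = 6.7837 (%²).
σ_p = √6.7837 = 2.605%.
VaR = 1.282 × 2.605% = 3.340%; on $600,000,000 that is $20,040,000.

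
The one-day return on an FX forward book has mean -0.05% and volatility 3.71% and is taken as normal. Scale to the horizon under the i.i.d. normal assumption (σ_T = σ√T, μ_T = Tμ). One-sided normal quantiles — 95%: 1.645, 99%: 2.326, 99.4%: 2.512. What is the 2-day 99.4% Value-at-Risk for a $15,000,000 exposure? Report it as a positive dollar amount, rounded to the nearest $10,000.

$1,990,000

σ_{2d} = 3.71% × √2 = 5.247%; μ_{2d} = 2 × -0.05% = -0.100%.
VaR = −(-0.100%) + 2.512 × 5.247% = 13.280%.
On $15,000,000: 0.13280 × $15,000,000 = $1,992,000.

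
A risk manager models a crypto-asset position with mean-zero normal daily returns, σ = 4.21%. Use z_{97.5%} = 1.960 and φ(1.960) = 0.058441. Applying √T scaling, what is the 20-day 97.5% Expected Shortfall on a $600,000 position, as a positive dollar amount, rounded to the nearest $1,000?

σ_{20d} = 4.21% × √20 = 18.828%.
ES multiplier = φ(z)/(1−α) = 0.058441/0.025 = 2.338.
ES = 18.828% × 2.338 = 44.020%; on $600,000: $264,120.

$264,000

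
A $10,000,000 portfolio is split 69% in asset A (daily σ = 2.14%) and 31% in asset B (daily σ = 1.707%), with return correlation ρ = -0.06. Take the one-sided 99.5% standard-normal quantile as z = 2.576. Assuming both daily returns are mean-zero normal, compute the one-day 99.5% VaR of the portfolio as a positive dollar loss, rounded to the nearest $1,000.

$396,000

σ_p² = 0.69²·2.14² + 0.31²·1.707² + 2·-0.06·0.69·0.31·2.14·1.707 = 2.3666 (%²).
σ_p = √2.3666 = 1.538%.
VaR = 2.576 × 1.538% = 3.962%; on $10,000,000 that is $396,200.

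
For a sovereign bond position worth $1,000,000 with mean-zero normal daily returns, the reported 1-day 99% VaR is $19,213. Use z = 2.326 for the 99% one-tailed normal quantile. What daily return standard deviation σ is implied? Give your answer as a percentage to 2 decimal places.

VaR as a fraction: $19,213 / $1,000,000 = 1.921%.
σ = VaR / z = 1.921% / 2.326 = 0.826%.

0.83%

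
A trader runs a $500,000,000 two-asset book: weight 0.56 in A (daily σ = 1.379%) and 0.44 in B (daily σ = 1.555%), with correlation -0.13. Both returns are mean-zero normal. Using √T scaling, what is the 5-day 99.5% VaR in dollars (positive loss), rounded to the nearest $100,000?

$27,700,000

σ_p = √(0.56²·1.379² + 0.44²·1.555² + 2·-0.13·0.56·0.44·1.379·1.555) = 0.963%.
σ_{5d} = 0.963% × √5 = 2.153%.
z(99.5%) = 2.576.
VaR = 2.576 × 2.153% = 5.546%; on $500,000,000 that is $27,730,000.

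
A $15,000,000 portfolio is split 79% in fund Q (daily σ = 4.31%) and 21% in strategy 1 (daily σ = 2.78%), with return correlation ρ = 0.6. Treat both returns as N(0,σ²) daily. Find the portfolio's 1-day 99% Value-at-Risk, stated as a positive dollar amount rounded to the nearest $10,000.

$1,320,000

σ_p² = 0.79²·4.31² + 0.21²·2.78² + 2·0.6·0.79·0.21·4.31·2.78 = 14.3195 (%²).
σ_p = √14.3195 = 3.784%.
At 99%, z = 2.326.
VaR = 2.326 × 3.784% = 8.802%; on $15,000,000 that is $1,320,300.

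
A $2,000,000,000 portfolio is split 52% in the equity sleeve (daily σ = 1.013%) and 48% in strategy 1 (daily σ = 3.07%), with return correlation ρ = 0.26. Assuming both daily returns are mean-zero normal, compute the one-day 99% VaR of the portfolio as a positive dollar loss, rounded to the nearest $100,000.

$78,600,000

σ_p² = 0.52²·1.013² + 0.48²·3.07² + 2·0.26·0.52·0.48·1.013·3.07 = 2.8526 (%²).
σ_p = √2.8526 = 1.689%.
At 99%, z = 2.326.
VaR = 2.326 × 1.689% = 3.929%; on $2,000,000,000 that is $78,580,000.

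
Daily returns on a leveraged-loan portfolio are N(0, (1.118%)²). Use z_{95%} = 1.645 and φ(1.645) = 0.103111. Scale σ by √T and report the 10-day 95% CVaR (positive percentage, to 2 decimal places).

7.29%

σ_{10d} = 1.118% × √10 = 3.535%.
ES multiplier = φ(z)/(1−α) = 0.103111/0.05 = 2.062.
ES = 3.535% × 2.062 = 7.289%.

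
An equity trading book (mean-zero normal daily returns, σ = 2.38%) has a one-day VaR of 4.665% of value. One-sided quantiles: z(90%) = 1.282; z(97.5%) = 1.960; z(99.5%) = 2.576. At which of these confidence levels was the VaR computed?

97.5%

Implied z = VaR/σ = 4.665 / 2.38 = 1.960.
This matches z(97.5%) = 1.960.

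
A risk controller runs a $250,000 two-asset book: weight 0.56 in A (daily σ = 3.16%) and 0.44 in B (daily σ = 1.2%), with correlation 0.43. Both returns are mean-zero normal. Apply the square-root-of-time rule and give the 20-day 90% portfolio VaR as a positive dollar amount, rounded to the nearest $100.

$29,400

σ_p = √(0.56²·3.16² + 0.44²·1.2² + 2·0.43·0.56·0.44·3.16·1.2) = 2.053%.
σ_{20d} = 2.053% × √20 = 9.181%.
z(90%) = 1.282.
VaR = 1.282 × 9.181% = 11.770%; on $250,000 that is $29,425.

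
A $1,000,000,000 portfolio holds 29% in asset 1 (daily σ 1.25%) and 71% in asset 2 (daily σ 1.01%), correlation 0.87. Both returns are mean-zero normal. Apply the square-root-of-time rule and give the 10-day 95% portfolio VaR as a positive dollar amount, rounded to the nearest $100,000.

σ_p = √(0.29²·1.25² + 0.71²·1.01² + 2·0.87·0.29·0.71·1.25·1.01) = 1.048%.
σ_{10d} = 1.048% × √10 = 3.314%.
z(95%) = 1.645.
VaR = 1.645 × 3.314% = 5.452%; on $1,000,000,000 that is $54,520,000.

$54,500,000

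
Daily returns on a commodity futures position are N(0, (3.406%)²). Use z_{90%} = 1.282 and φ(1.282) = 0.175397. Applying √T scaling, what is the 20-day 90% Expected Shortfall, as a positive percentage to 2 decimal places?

26.72%

σ_{20d} = 3.406% × √20 = 15.232%.
ES multiplier = φ(z)/(1−α) = 0.175397/0.1 = 1.754.
ES = 15.232% × 1.754 = 26.717%.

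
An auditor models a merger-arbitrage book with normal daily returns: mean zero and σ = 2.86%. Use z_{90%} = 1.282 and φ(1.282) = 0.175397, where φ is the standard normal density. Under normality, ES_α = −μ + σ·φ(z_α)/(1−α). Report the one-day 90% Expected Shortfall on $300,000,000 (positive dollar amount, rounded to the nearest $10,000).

Tail multiplier: φ(z)/(1−α) = 0.175397 / 0.1 = 1.754.
ES = 2.86% × 1.754 = 5.016%.
On $300,000,000: 0.05016 × $300,000,000 = $15,048,000.

$15,050,000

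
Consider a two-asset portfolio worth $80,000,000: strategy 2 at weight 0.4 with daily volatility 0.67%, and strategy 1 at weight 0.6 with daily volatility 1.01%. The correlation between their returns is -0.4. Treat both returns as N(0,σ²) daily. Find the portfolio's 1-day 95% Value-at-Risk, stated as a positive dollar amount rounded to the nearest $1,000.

$732,000

σ_p² = 0.4²·0.67² + 0.6²·1.01² + 2·-0.4·0.4·0.6·0.67·1.01 = 0.3091 (%²).
σ_p = √0.3091 = 0.556%.
At 95%, z = 1.645.
VaR = 1.645 × 0.556% = 0.915%; on $80,000,000 that is $732,000.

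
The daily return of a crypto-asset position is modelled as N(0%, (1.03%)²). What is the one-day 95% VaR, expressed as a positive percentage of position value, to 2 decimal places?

At 95% one-sided, z = 1.645.
VaR = z·σ = 1.645 × 1.03% = 1.694%.

1.69%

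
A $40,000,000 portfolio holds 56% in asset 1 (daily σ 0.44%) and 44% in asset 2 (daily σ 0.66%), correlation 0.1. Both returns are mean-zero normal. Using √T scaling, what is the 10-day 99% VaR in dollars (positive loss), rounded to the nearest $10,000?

σ_p = √(0.56²·0.44² + 0.44²·0.66² + 2·0.1·0.56·0.44·0.44·0.66) = 0.399%.
σ_{10d} = 0.399% × √10 = 1.262%.
z(99%) = 2.326.
VaR = 2.326 × 1.262% = 2.935%; on $40,000,000 that is $1,174,000.

$1,170,000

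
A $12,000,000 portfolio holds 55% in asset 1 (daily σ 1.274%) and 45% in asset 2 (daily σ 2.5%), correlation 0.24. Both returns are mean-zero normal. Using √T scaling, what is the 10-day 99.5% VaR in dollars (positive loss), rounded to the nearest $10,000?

σ_p = √(0.55²·1.274² + 0.45²·2.5² + 2·0.24·0.55·0.45·1.274·2.5) = 1.461%.
σ_{10d} = 1.461% × √10 = 4.620%.
z(99.5%) = 2.576.
VaR = 2.576 × 4.620% = 11.901%; on $12,000,000 that is $1,428,120.

$1,430,000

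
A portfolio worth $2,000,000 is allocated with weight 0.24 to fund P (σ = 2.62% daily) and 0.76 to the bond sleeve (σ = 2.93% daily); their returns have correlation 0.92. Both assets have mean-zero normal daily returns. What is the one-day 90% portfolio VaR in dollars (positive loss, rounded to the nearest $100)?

$72,200

σ_p² = 0.24²·2.62² + 0.76²·2.93² + 2·0.92·0.24·0.76·2.62·2.93 = 7.9304 (%²).
σ_p = √7.9304 = 2.816%.
At 90%, z = 1.282.
VaR = 1.282 × 2.816% = 3.610%; on $2,000,000 that is $72,200.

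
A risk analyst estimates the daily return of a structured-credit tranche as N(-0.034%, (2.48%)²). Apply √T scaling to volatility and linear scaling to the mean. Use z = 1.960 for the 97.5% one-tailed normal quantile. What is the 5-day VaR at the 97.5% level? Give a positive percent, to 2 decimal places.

σ_{5d} = 2.48% × √5 = 5.545%; μ_{5d} = 5 × -0.034% = -0.170%.
VaR = −(-0.170%) + 1.960 × 5.545% = 11.038%.

11.04%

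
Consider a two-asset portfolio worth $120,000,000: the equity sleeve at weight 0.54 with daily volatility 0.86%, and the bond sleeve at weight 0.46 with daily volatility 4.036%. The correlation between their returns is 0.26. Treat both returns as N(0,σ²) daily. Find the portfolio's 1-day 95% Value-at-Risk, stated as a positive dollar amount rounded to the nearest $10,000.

σ_p² = 0.54²·0.86² + 0.46²·4.036² + 2·0.26·0.54·0.46·0.86·4.036 = 4.1108 (%²).
σ_p = √4.1108 = 2.028%.
At 95%, z = 1.645.
VaR = 1.645 × 2.028% = 3.336%; on $120,000,000 that is $4,003,200.

$4,000,000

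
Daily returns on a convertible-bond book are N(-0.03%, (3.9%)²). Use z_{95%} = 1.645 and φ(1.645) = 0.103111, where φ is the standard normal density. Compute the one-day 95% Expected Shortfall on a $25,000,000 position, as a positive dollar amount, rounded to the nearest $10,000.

$2,020,000

Tail multiplier: φ(z)/(1−α) = 0.103111 / 0.05 = 2.062.
ES = −(-0.03%) + 3.9% × 2.062 = 8.072%.
On $25,000,000: 0.08072 × $25,000,000 = $2,018,000.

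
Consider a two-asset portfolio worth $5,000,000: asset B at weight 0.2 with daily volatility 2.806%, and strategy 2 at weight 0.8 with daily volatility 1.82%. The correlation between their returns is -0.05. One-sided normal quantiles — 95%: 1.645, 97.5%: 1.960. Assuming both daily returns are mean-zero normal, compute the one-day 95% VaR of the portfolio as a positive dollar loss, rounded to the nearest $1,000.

σ_p² = 0.2²·2.806² + 0.8²·1.82² + 2·-0.05·0.2·0.8·2.806·1.82 = 2.3532 (%²).
σ_p = √2.3532 = 1.534%.
VaR = 1.645 × 1.534% = 2.523%; on $5,000,000 that is $126,150.

$126,000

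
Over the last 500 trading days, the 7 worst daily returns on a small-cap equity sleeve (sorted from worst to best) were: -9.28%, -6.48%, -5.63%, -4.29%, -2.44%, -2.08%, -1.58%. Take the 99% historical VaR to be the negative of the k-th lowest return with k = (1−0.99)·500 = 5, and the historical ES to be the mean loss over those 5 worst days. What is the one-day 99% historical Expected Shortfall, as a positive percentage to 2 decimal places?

5.62%

The 5 worst returns sum to -28.12%.
ES = −(-28.12%) / 5 = 5.624% ≈ 5.62%.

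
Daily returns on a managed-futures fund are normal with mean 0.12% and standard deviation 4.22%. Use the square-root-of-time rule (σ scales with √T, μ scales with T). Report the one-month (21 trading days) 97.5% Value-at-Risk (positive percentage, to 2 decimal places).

35.38%

At 97.5%, z = 1.960.
σ_{21d} = 4.22% × √21 = 19.338%; μ_{21d} = 21 × 0.12% = 2.520%.
VaR = −(2.520%) + 1.960 × 19.338% = 35.382%.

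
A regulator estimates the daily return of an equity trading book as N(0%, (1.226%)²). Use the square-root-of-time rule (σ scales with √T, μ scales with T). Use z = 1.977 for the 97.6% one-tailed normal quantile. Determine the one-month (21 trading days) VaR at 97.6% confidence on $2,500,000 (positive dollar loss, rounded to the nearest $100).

σ_{21d} = 1.226% × √21 = 5.618%.
VaR = 1.977 × 5.618% = 11.107%.
On $2,500,000: 0.11107 × $2,500,000 = $277,675.

$277,700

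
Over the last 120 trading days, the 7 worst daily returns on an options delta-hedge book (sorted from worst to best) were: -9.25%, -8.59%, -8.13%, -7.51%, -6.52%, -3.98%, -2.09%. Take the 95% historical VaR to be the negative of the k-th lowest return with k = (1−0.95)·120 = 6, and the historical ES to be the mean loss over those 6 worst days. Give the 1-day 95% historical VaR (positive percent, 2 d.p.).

k = 6; the 6th lowest return is -3.98%, so VaR = 3.98%.

3.98%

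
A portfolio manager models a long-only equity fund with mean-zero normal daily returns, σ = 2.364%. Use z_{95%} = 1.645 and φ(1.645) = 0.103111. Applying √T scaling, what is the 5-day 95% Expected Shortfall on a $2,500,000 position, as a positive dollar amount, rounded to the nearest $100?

σ_{5d} = 2.364% × √5 = 5.286%.
ES multiplier = φ(z)/(1−α) = 0.103111/0.05 = 2.062.
ES = 5.286% × 2.062 = 10.900%; on $2,500,000: $272,500.

$272,500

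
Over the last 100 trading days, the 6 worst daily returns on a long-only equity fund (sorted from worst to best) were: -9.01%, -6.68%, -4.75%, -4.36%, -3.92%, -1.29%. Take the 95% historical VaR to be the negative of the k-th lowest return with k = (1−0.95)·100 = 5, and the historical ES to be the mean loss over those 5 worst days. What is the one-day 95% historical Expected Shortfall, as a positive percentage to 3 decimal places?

5.744%

The 5 worst returns sum to -28.72%.
ES = −(-28.72%) / 5 = 5.744%.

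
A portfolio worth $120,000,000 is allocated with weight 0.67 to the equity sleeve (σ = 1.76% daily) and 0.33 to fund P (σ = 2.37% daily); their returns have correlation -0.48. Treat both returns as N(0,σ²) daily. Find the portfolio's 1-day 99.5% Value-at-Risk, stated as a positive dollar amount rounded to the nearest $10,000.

σ_p² = 0.67²·1.76² + 0.33²·2.37² + 2·-0.48·0.67·0.33·1.76·2.37 = 1.1168 (%²).
σ_p = √1.1168 = 1.057%.
At 99.5%, z = 2.576.
VaR = 2.576 × 1.057% = 2.723%; on $120,000,000 that is $3,267,600.

$3,270,000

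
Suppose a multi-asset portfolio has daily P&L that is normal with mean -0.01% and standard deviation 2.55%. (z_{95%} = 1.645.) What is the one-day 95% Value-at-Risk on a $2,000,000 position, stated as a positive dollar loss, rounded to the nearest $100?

VaR = −μ + z·σ = −(-0.01%) + 1.645 × 2.55% = 4.205%.
On $2,000,000: 0.04205 × $2,000,000 = $84,100.

$84,100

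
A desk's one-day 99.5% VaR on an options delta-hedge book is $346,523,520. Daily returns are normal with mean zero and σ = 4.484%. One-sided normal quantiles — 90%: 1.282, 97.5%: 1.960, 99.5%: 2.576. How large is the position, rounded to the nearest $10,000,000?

VaR as a fraction of value: z·σ = 2.576 × 4.484% = 11.5508%.
Position = $346,523,520 / 0.115508 = $3,000,000,000.

$3,000,000,000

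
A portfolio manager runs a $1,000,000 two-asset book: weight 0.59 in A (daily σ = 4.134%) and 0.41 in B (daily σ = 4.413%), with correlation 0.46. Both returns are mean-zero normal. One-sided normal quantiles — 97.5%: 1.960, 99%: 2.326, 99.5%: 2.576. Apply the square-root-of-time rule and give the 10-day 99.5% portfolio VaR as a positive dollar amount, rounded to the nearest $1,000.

σ_p = √(0.59²·4.134² + 0.41²·4.413² + 2·0.46·0.59·0.41·4.134·4.413) = 3.645%.
σ_{10d} = 3.645% × √10 = 11.527%.
VaR = 2.576 × 11.527% = 29.694%; on $1,000,000 that is $296,940.

$297,000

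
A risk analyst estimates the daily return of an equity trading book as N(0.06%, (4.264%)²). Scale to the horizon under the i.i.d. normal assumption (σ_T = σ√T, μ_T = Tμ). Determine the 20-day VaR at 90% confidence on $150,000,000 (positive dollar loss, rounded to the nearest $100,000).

$34,900,000

At 90%, z = 1.282.
σ_{20d} = 4.264% × √20 = 19.069%; μ_{20d} = 20 × 0.06% = 1.200%.
VaR = −(1.200%) + 1.282 × 19.069% = 23.246%.
On $150,000,000: 0.23246 × $150,000,000 = $34,869,000.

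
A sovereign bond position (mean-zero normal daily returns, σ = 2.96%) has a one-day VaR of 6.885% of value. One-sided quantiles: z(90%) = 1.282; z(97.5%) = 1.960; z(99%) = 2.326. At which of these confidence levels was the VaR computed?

Implied z = VaR/σ = 6.885 / 2.96 = 2.326.
This matches z(99%) = 2.326.

99%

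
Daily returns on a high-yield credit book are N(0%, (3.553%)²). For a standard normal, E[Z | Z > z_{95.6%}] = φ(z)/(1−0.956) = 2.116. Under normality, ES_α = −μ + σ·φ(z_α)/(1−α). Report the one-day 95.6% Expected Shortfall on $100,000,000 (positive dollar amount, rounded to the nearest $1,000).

$7,518,000

ES = 3.553% × 2.116 = 7.518%.
On $100,000,000: 0.07518 × $100,000,000 = $7,518,000.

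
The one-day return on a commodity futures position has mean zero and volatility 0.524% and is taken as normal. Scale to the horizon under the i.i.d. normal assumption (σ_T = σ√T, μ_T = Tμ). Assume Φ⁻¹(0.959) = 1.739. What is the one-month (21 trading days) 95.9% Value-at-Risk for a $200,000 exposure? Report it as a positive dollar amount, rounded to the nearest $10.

$8,350

σ_{21d} = 0.524% × √21 = 2.401%.
VaR = 1.739 × 2.401% = 4.175%.
On $200,000: 0.04175 × $200,000 = $8,350.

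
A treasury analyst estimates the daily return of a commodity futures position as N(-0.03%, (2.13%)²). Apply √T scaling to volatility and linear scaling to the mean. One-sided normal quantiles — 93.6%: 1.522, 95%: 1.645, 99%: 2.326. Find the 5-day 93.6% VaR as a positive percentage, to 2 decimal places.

7.40%

σ_{5d} = 2.13% × √5 = 4.763%; μ_{5d} = 5 × -0.03% = -0.150%.
VaR = −(-0.150%) + 1.522 × 4.763% = 7.399%.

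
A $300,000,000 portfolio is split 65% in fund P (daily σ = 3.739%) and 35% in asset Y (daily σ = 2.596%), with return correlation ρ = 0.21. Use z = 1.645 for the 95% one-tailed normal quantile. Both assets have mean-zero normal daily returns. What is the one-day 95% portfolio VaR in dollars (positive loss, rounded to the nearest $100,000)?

σ_p² = 0.65²·3.739² + 0.35²·2.596² + 2·0.21·0.65·0.35·3.739·2.596 = 7.6596 (%²).
σ_p = √7.6596 = 2.768%.
VaR = 1.645 × 2.768% = 4.553%; on $300,000,000 that is $13,659,000.

$13,700,000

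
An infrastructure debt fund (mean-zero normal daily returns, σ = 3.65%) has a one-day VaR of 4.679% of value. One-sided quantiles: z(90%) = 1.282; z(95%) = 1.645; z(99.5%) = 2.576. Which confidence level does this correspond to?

Implied z = VaR/σ = 4.679 / 3.65 = 1.282.
This matches z(90%) = 1.282.

90%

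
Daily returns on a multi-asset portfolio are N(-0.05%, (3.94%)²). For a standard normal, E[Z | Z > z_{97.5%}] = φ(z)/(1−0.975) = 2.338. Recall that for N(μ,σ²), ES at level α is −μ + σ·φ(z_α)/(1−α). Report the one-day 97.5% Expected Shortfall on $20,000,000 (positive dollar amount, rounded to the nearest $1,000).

$1,852,000

ES = −(-0.05%) + 3.94% × 2.338 = 9.262%.
On $20,000,000: 0.09262 × $20,000,000 = $1,852,400.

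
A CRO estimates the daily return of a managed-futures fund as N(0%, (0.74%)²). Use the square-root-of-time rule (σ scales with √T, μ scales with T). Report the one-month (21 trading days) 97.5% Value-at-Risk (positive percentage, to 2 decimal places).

6.65%

At 97.5%, z = 1.960.
σ_{21d} = 0.74% × √21 = 3.391%.
VaR = 1.960 × 3.391% = 6.646%.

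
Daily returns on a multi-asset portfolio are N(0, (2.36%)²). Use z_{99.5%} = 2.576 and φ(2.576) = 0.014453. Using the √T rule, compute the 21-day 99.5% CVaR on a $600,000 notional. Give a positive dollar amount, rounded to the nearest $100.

σ_{21d} = 2.36% × √21 = 10.815%.
ES multiplier = φ(z)/(1−α) = 0.014453/0.005 = 2.891.
ES = 10.815% × 2.891 = 31.266%; on $600,000: $187,596.

$187,600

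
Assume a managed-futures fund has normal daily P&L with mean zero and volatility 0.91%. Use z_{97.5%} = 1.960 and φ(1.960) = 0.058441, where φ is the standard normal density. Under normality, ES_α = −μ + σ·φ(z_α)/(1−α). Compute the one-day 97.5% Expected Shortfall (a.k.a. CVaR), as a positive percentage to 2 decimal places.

2.13%

Tail multiplier: φ(z)/(1−α) = 0.058441 / 0.025 = 2.338.
ES = 0.91% × 2.338 = 2.128%.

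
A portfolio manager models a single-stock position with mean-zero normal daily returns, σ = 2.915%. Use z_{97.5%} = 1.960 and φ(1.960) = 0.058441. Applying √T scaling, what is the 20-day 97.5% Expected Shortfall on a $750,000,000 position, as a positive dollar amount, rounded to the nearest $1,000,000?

σ_{20d} = 2.915% × √20 = 13.036%.
ES multiplier = φ(z)/(1−α) = 0.058441/0.025 = 2.338.
ES = 13.036% × 2.338 = 30.478%; on $750,000,000: $228,585,000.

$229,000,000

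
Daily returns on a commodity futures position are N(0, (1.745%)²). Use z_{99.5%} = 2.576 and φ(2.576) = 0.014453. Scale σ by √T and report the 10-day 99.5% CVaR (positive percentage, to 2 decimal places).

15.95%

σ_{10d} = 1.745% × √10 = 5.518%.
ES multiplier = φ(z)/(1−α) = 0.014453/0.005 = 2.891.
ES = 5.518% × 2.891 = 15.953%.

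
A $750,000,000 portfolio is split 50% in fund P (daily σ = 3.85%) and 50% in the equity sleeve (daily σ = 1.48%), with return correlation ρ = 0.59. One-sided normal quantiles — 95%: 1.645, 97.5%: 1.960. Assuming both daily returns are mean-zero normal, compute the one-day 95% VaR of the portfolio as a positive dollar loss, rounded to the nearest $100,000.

$30,100,000

σ_p² = 0.5²·3.85² + 0.5²·1.48² + 2·0.59·0.5·0.5·3.85·1.48 = 5.9341 (%²).
σ_p = √5.9341 = 2.436%.
VaR = 1.645 × 2.436% = 4.007%; on $750,000,000 that is $30,052,500.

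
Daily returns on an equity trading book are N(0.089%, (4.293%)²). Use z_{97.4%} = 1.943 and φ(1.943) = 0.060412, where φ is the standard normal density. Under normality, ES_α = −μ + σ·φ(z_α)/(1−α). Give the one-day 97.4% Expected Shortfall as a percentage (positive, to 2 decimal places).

9.89%

Tail multiplier: φ(z)/(1−α) = 0.060412 / 0.026 = 2.324.
ES = −(0.089%) + 4.293% × 2.324 = 9.888%.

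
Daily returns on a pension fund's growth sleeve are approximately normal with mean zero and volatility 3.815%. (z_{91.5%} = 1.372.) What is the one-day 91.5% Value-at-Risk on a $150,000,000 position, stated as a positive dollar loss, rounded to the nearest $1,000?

VaR = z·σ = 1.372 × 3.815% = 5.234%.
On $150,000,000: 0.05234 × $150,000,000 = $7,851,000.

$7,851,000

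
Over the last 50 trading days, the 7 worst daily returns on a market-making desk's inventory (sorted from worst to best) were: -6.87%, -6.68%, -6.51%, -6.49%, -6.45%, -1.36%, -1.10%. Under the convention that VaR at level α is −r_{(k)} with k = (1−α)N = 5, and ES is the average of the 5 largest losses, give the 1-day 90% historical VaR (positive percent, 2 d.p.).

6.45%

k = 5; the 5th lowest return is -6.45%, so VaR = 6.45%.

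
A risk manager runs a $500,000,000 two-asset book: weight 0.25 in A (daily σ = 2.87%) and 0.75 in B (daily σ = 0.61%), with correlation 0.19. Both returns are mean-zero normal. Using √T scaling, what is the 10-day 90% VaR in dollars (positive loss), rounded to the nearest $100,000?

σ_p = √(0.25²·2.87² + 0.75²·0.61² + 2·0.19·0.25·0.75·2.87·0.61) = 0.921%.
σ_{10d} = 0.921% × √10 = 2.912%.
z(90%) = 1.282.
VaR = 1.282 × 2.912% = 3.733%; on $500,000,000 that is $18,665,000.

$18,700,000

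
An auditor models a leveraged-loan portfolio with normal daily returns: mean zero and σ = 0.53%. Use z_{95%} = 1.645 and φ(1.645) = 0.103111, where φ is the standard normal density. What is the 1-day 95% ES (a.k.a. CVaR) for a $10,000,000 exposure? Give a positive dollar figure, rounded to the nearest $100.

Tail multiplier: φ(z)/(1−α) = 0.103111 / 0.05 = 2.062.
ES = 0.53% × 2.062 = 1.093%.
On $10,000,000: 0.01093 × $10,000,000 = $109,300.

$109,300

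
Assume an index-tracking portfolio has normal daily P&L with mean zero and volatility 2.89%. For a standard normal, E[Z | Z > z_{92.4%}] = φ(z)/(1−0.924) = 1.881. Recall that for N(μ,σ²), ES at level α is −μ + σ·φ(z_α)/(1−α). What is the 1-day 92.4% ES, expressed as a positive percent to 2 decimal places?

5.44%

ES = 2.89% × 1.881 = 5.436%.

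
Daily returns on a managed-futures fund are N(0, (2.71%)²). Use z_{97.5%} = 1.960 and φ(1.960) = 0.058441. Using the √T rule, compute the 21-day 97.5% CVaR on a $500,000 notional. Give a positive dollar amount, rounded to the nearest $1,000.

σ_{21d} = 2.71% × √21 = 12.419%.
ES multiplier = φ(z)/(1−α) = 0.058441/0.025 = 2.338.
ES = 12.419% × 2.338 = 29.036%; on $500,000: $145,180.

$145,000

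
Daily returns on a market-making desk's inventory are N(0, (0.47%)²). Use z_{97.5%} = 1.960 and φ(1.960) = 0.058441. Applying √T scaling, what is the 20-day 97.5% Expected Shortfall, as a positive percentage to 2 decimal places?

4.91%

σ_{20d} = 0.47% × √20 = 2.102%.
ES multiplier = φ(z)/(1−α) = 0.058441/0.025 = 2.338.
ES = 2.102% × 2.338 = 4.914%.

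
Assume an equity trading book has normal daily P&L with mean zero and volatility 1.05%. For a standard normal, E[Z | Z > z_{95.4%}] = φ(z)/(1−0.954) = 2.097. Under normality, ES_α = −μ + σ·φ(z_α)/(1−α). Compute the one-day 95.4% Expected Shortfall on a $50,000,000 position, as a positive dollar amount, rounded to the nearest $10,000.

$1,100,000

ES = 1.05% × 2.097 = 2.202%.
On $50,000,000: 0.02202 × $50,000,000 = $1,101,000.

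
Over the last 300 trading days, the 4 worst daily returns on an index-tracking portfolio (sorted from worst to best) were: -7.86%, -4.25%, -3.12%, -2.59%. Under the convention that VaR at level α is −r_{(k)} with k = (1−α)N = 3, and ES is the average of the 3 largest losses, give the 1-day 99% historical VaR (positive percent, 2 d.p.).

3.12%

k = 3; the 3rd lowest return is -3.12%, so VaR = 3.12%.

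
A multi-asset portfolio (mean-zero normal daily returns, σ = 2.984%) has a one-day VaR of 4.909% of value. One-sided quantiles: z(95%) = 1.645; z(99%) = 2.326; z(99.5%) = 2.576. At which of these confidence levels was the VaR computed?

Implied z = VaR/σ = 4.909 / 2.984 = 1.645.
This matches z(95%) = 1.645.

95%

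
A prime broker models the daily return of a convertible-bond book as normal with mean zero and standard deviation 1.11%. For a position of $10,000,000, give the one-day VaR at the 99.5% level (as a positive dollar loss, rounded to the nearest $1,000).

$286,000

At 99.5% one-sided, z = 2.576.
VaR = z·σ = 2.576 × 1.11% = 2.859%.
On $10,000,000: 0.02859 × $10,000,000 = $285,900.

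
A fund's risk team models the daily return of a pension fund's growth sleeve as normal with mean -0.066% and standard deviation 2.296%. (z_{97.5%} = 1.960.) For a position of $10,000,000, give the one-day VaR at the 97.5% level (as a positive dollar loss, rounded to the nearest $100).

VaR = −μ + z·σ = −(-0.066%) + 1.960 × 2.296% = 4.566%.
On $10,000,000: 0.04566 × $10,000,000 = $456,600.

$456,600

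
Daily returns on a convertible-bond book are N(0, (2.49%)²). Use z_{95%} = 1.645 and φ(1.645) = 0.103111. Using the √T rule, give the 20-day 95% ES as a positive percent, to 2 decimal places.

22.96%

σ_{20d} = 2.49% × √20 = 11.136%.
ES multiplier = φ(z)/(1−α) = 0.103111/0.05 = 2.062.
ES = 11.136% × 2.062 = 22.962%.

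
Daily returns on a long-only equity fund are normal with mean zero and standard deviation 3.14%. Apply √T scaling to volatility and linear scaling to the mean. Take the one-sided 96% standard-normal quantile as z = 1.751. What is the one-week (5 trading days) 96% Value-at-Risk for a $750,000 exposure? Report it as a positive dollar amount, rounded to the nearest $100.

$92,200

σ_{5d} = 3.14% × √5 = 7.021%.
VaR = 1.751 × 7.021% = 12.294%.
On $750,000: 0.12294 × $750,000 = $92,205.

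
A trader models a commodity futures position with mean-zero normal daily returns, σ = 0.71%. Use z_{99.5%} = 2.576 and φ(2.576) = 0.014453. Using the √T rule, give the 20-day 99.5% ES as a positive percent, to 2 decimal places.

9.18%

σ_{20d} = 0.71% × √20 = 3.175%.
ES multiplier = φ(z)/(1−α) = 0.014453/0.005 = 2.891.
ES = 3.175% × 2.891 = 9.179%.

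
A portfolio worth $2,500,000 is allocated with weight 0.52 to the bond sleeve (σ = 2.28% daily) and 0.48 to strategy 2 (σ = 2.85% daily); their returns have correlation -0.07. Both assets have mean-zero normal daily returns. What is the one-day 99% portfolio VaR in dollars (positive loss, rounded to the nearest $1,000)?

$102,000

σ_p² = 0.52²·2.28² + 0.48²·2.85² + 2·-0.07·0.52·0.48·2.28·2.85 = 3.0500 (%²).
σ_p = √3.0500 = 1.746%.
At 99%, z = 2.326.
VaR = 2.326 × 1.746% = 4.061%; on $2,500,000 that is $101,525.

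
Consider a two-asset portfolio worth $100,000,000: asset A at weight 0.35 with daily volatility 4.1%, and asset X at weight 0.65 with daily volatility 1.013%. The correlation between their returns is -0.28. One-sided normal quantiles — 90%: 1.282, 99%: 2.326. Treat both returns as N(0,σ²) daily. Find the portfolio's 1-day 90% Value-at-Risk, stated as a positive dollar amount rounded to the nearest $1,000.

$1,796,000

σ_p² = 0.35²·4.1² + 0.65²·1.013² + 2·-0.28·0.35·0.65·4.1·1.013 = 1.9637 (%²).
σ_p = √1.9637 = 1.401%.
VaR = 1.282 × 1.401% = 1.796%; on $100,000,000 that is $1,796,000.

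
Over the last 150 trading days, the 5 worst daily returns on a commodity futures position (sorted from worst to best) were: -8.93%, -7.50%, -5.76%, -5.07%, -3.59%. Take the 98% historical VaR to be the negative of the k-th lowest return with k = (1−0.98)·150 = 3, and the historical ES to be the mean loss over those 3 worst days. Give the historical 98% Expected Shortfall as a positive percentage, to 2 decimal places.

The 3 worst returns sum to -22.19%.
ES = −(-22.19%) / 3 = 7.3966…% ≈ 7.40%.

7.40%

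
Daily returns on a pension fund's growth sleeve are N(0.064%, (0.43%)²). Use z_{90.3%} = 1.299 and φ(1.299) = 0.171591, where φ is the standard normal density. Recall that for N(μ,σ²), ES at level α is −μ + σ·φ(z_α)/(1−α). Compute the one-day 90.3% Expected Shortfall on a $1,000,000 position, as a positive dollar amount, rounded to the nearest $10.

$6,970

Tail multiplier: φ(z)/(1−α) = 0.171591 / 0.097 = 1.769.
ES = −(0.064%) + 0.43% × 1.769 = 0.697%.
On $1,000,000: 0.00697 × $1,000,000 = $6,970.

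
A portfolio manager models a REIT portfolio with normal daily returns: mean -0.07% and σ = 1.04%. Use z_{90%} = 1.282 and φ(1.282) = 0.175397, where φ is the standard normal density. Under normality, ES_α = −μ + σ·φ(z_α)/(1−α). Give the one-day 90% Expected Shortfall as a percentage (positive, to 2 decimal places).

1.89%

Tail multiplier: φ(z)/(1−α) = 0.175397 / 0.1 = 1.754.
ES = −(-0.07%) + 1.04% × 1.754 = 1.894%.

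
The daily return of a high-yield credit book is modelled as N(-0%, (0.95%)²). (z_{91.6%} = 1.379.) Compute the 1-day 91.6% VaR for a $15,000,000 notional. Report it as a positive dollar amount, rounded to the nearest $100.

$196,500

VaR = z·σ = 1.379 × 0.95% = 1.310%.
On $15,000,000: 0.01310 × $15,000,000 = $196,500.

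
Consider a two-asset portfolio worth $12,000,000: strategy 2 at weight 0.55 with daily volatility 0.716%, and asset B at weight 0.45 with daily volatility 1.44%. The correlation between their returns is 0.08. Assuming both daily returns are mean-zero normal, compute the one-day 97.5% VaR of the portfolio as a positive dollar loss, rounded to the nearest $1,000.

σ_p² = 0.55²·0.716² + 0.45²·1.44² + 2·0.08·0.55·0.45·0.716·1.44 = 0.6158 (%²).
σ_p = √0.6158 = 0.785%.
At 97.5%, z = 1.960.
VaR = 1.960 × 0.785% = 1.539%; on $12,000,000 that is $184,680.

$185,000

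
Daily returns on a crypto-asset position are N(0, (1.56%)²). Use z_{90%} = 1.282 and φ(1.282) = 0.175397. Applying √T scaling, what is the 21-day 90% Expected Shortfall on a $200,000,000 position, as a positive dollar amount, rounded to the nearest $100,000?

$25,100,000

σ_{21d} = 1.56% × √21 = 7.149%.
ES multiplier = φ(z)/(1−α) = 0.175397/0.1 = 1.754.
ES = 7.149% × 1.754 = 12.539%; on $200,000,000: $25,078,000.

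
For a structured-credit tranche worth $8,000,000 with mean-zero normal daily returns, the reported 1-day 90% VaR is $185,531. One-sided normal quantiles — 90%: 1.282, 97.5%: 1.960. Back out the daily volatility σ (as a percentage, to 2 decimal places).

1.81%

VaR as a fraction: $185,531 / $8,000,000 = 2.319%.
σ = VaR / z = 2.319% / 1.282 = 1.809%.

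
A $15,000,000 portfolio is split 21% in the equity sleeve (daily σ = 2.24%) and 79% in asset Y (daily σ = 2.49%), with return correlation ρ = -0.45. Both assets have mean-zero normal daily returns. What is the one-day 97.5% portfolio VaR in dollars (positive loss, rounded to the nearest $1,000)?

σ_p² = 0.21²·2.24² + 0.79²·2.49² + 2·-0.45·0.21·0.79·2.24·2.49 = 3.2580 (%²).
σ_p = √3.2580 = 1.805%.
At 97.5%, z = 1.960.
VaR = 1.960 × 1.805% = 3.538%; on $15,000,000 that is $530,700.

$531,000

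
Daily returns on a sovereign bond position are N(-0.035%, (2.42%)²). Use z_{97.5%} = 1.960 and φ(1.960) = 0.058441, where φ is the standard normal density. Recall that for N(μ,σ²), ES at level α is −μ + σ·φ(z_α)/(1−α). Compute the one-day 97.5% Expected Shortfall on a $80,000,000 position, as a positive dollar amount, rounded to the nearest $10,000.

Tail multiplier: φ(z)/(1−α) = 0.058441 / 0.025 = 2.338.
ES = −(-0.035%) + 2.42% × 2.338 = 5.693%.
On $80,000,000: 0.05693 × $80,000,000 = $4,554,400.

$4,550,000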